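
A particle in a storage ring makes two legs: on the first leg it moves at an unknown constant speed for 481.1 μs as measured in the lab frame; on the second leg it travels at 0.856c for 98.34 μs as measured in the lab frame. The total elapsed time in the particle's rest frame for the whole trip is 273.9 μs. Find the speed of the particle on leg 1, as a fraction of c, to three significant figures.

β = 0.886

Leg 1: speed unknown; τ_1 = 481.1/γ_1.
Leg 2: γ = 1/√(1 − 0.856²) = 1/√0.2673 = 1.934; τ_2 = 98.34/1.934 = 50.84 μs.
Total proper time: τ_1 + 50.84 = 273.9, so τ_1 = 273.9 − 50.84 = 223.1 μs.
γ_1 = 481.1/223.1 = 2.157; β = √(1 − 1/γ²) = √0.7850.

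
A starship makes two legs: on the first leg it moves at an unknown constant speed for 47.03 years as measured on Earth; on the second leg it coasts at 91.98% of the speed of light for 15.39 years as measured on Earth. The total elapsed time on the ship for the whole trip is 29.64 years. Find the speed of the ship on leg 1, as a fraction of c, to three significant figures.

Leg 1: speed unknown; τ_1 = 47.03/γ_1.
Leg 2: β = 0.9198; γ = 1/√(1 − 0.9198²) = 1/√0.1540 = 2.549; τ_2 = 15.39/2.549 = 6.039 years.
Total proper time: τ_1 + 6.039 = 29.64, so τ_1 = 29.64 − 6.039 = 23.60 years.
γ_1 = 47.03/23.60 = 1.993; β = √(1 − 1/γ²) = √0.7482.

β = 0.865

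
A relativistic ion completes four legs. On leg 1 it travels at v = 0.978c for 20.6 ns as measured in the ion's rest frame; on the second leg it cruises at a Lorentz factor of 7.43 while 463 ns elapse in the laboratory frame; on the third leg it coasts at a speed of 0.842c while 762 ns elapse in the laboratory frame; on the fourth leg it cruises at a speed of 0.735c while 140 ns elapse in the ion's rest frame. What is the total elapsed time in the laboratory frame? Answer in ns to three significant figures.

Δt = 1530 ns

Leg 1: γ = 1/√(1 − 0.978²) = 1/√0.04352 = 4.794; Δt_1 = 4.794 × 20.6 = 98.75 ns.
Leg 2: 463 ns is already measured in the laboratory frame.
Leg 3: 762 ns is already measured in the laboratory frame.
Leg 4: γ = 1/√(1 − 0.735²) = 1/√0.4598 = 1.475; Δt_4 = 1.475 × 140 = 206.5 ns.
Total: 98.75 + 463.0 + 762.0 + 206.5 ns.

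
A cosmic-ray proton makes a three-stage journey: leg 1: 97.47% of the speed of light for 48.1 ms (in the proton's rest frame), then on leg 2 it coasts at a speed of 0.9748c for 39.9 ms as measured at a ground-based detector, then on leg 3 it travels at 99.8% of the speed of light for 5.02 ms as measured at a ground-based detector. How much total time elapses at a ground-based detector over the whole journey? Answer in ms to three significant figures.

Δt = 260 ms

Leg 1: β = 0.9747; γ = 1/√(1 − 0.9747²) = 1/√0.04996 = 4.474; Δt_1 = 4.474 × 48.1 = 215.2 ms.
Leg 2: 39.9 ms is already measured at a ground-based detector.
Leg 3: 5.02 ms is already measured at a ground-based detector.
Total: 215.2 + 39.90 + 5.020 ms.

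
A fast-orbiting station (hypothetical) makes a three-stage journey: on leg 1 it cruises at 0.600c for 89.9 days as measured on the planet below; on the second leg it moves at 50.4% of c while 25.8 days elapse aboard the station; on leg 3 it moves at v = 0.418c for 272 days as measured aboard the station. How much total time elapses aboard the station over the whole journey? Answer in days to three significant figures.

Leg 1: γ = 1/√(1 − 0.600²) = 5/4 = 1.250; τ_1 = 89.9/1.250 = 71.92 days.
Leg 2: 25.8 days is already measured aboard the station.
Leg 3: 272 days is already measured aboard the station.
Total: 71.92 + 25.80 + 272.0 days.

τ = 370 days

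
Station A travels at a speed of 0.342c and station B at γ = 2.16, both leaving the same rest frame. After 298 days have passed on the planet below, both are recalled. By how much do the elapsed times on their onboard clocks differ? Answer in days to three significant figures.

A: γ = 1/√(1 − 0.342²) = 1/√0.8830 = 1.064; τ_A = 298/1.064 = 280.0 days.
B: γ = 2.16; τ_B = 298/2.160 = 138.0 days.

|τ_A − τ_B| = 142 days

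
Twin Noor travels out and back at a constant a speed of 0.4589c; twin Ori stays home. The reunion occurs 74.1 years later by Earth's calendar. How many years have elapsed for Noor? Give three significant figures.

γ = 1/√(1 − 0.4589²) = 1/√0.7894 = 1.126
Noor's clock measures proper time along the trip: τ = Δt/γ = 74.1/1.126 years.

τ = 65.8 years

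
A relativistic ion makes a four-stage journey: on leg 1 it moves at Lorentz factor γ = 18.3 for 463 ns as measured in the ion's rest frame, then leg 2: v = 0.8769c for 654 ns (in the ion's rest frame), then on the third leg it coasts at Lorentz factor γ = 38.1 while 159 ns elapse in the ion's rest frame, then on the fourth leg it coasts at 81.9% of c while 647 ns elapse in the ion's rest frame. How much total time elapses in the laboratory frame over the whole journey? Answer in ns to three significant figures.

Leg 1: γ = 18.3; Δt_1 = 18.30 × 463 = 8473 ns.
Leg 2: γ = 1/√(1 − 0.8769²) = 1/√0.2310 = 2.080; Δt_2 = 2.080 × 654 = 1361 ns.
Leg 3: γ = 38.1; Δt_3 = 38.10 × 159 = 6058 ns.
Leg 4: β = 0.819; γ = 1/√(1 − 0.819²) = 1/√0.3292 = 1.743; Δt_4 = 1.743 × 647 = 1128 ns.
Total: 8473 + 1361 + 6058 + 1128 ns.

Δt = 1.70×10⁴ ns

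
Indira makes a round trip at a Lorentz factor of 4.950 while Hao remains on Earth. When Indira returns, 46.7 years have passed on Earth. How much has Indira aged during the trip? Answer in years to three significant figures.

τ = 9.43 years

γ = 4.950
Indira's clock measures proper time along the trip: τ = Δt/γ = 46.7/4.950 years.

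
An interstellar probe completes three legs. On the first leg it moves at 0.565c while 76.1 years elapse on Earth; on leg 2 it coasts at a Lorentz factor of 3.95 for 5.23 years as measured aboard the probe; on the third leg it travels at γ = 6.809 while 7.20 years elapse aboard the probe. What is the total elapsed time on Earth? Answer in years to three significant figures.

Δt = 146 years

Leg 1: 76.1 years is already measured on Earth.
Leg 2: γ = 3.95; Δt_2 = 3.950 × 5.23 = 20.66 years.
Leg 3: γ = 6.809; Δt_3 = 6.809 × 7.20 = 49.02 years.
Total: 76.10 + 20.66 + 49.02 years.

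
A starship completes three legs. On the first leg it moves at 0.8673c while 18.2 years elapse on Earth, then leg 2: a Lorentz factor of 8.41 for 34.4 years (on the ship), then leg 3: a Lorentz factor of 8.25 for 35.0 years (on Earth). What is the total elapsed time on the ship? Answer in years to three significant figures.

Leg 1: γ = 1/√(1 − 0.8673²) = 1/√0.2478 = 2.009; τ_1 = 18.2/2.009 = 9.060 years.
Leg 2: 34.4 years is already measured on the ship.
Leg 3: γ = 8.25; τ_3 = 35.0/8.250 = 4.242 years.
Total: 9.060 + 34.40 + 4.242 years.

τ = 47.7 years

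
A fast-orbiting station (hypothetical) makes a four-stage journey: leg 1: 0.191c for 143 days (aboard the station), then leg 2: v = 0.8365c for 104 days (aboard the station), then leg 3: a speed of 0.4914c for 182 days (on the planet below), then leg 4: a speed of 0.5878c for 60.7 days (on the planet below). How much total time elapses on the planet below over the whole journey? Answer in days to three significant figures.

Leg 1: γ = 1/√(1 − 0.191²) = 1/√0.9635 = 1.019; Δt_1 = 1.019 × 143 = 145.7 days.
Leg 2: γ = 1/√(1 − 0.8365²) = 1/√0.3003 = 1.825; Δt_2 = 1.825 × 104 = 189.8 days.
Leg 3: 182 days is already measured on the planet below.
Leg 4: 60.7 days is already measured on the planet below.
Total: 145.7 + 189.8 + 182.0 + 60.70 days.

Δt = 578 days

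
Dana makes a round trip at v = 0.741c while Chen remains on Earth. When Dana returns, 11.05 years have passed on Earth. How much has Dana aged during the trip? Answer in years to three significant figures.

γ = 1/√(1 − 0.741²) = 1/√0.4509 = 1.489
Dana's clock measures proper time along the trip: τ = Δt/γ = 11.05/1.489 years.

τ = 7.42 years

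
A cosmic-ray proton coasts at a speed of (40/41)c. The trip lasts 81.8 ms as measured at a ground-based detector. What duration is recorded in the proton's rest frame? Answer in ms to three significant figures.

γ = 1/√(1 − (40/41)²) = 41/9 ≈ 4.556
The interval measured at a ground-based detector is the dilated one; the clock in the proton's rest frame measures the proper time τ = Δt/γ = 81.8/4.556 ms.

τ = 18.0 ms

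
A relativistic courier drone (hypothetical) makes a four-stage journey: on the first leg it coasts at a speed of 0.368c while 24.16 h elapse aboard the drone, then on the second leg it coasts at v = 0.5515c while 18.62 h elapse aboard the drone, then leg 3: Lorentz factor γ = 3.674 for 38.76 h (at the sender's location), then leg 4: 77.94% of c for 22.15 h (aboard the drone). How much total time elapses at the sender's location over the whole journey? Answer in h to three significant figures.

Leg 1: γ = 1/√(1 − 0.368²) = 1/√0.8646 = 1.075; Δt_1 = 1.075 × 24.16 = 25.98 h.
Leg 2: γ = 1/√(1 − 0.5515²) = 1/√0.6958 = 1.199; Δt_2 = 1.199 × 18.62 = 22.32 h.
Leg 3: 38.76 h is already measured at the sender's location.
Leg 4: β = 0.7794; γ = 1/√(1 − 0.7794²) = 1/√0.3925 = 1.596; Δt_4 = 1.596 × 22.15 = 35.35 h.
Total: 25.98 + 22.32 + 38.76 + 35.35 h.

Δt = 122 h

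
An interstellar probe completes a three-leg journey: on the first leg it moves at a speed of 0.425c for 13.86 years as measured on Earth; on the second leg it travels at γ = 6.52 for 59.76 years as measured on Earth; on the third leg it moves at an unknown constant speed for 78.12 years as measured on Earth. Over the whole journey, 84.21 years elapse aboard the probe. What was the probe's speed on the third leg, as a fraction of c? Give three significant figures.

β = 0.600

Leg 1: γ = 1/√(1 − 0.425²) = 1/√0.8194 = 1.105; τ_1 = 13.86/1.105 = 12.55 years.
Leg 2: γ = 6.52; τ_2 = 59.76/6.520 = 9.166 years.
Leg 3: speed unknown; τ_3 = 78.12/γ_3.
Total proper time: 12.55 + 9.166 + τ_3 = 84.21, so τ_3 = 84.21 − 21.71 = 62.50 years.
γ_3 = 78.12/62.50 = 1.250; β = √(1 − 1/γ²) = √0.3600.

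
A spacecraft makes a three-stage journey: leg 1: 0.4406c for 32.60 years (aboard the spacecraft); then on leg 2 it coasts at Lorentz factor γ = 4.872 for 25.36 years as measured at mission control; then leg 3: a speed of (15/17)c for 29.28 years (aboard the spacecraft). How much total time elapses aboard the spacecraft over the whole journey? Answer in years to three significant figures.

Leg 1: 32.60 years is already measured aboard the spacecraft.
Leg 2: γ = 4.872; τ_2 = 25.36/4.872 = 5.205 years.
Leg 3: 29.28 years is already measured aboard the spacecraft.
Total: 32.60 + 5.205 + 29.28 years.

τ = 67.1 years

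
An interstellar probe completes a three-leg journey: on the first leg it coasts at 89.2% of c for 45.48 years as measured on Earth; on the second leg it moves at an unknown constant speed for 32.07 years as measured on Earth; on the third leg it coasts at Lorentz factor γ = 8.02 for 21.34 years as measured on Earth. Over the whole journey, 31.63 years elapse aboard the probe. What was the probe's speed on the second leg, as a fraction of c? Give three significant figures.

Leg 1: β = 0.892; γ = 1/√(1 − 0.892²) = 1/√0.2043 = 2.212; τ_1 = 45.48/2.212 = 20.56 years.
Leg 2: speed unknown; τ_2 = 32.07/γ_2.
Leg 3: γ = 8.02; τ_3 = 21.34/8.020 = 2.661 years.
Total proper time: 20.56 + τ_2 + 2.661 = 31.63, so τ_2 = 31.63 − 23.22 = 8.411 years.
γ_2 = 32.07/8.411 = 3.813; β = √(1 − 1/γ²) = √0.9312.

β = 0.965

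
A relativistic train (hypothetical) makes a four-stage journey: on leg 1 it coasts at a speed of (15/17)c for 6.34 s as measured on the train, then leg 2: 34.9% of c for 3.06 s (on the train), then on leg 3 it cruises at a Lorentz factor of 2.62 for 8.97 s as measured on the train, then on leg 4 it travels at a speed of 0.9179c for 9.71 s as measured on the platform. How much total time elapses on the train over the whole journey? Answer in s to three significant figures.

Leg 1: 6.34 s is already measured on the train.
Leg 2: 3.06 s is already measured on the train.
Leg 3: 8.97 s is already measured on the train.
Leg 4: γ = 1/√(1 − 0.9179²) = 1/√0.1575 = 2.520; τ_4 = 9.71/2.520 = 3.853 s.
Total: 6.340 + 3.060 + 8.970 + 3.853 s.

τ = 22.2 s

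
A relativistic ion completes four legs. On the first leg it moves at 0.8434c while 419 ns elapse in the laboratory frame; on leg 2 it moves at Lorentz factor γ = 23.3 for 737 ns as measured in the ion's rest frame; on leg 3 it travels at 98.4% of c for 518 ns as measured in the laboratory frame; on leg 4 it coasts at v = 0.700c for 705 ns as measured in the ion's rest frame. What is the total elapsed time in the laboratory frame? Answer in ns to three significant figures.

Leg 1: 419 ns is already measured in the laboratory frame.
Leg 2: γ = 23.3; Δt_2 = 23.30 × 737 = 1.717×10⁴ ns.
Leg 3: 518 ns is already measured in the laboratory frame.
Leg 4: γ = 1/√(1 − 0.700²) = 1/√0.5100 = 1.400; Δt_4 = 1.400 × 705 = 987.2 ns.
Total: 419.0 + 1.717×10⁴ + 518.0 + 987.2 ns.

Δt = 1.91×10⁴ ns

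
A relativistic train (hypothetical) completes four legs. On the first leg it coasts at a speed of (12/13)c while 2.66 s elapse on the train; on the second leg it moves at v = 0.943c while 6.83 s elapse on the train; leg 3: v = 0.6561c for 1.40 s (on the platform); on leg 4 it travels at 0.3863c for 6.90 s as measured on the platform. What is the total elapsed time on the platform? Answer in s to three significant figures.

Leg 1: γ = 1/√(1 − (12/13)²) = 13/5 = 2.600; Δt_1 = 2.600 × 2.66 = 6.916 s.
Leg 2: γ = 1/√(1 − 0.943²) = 1/√0.1108 = 3.005; Δt_2 = 3.005 × 6.83 = 20.52 s.
Leg 3: 1.40 s is already measured on the platform.
Leg 4: 6.90 s is already measured on the platform.
Total: 6.916 + 20.52 + 1.400 + 6.900 s.

Δt = 35.7 s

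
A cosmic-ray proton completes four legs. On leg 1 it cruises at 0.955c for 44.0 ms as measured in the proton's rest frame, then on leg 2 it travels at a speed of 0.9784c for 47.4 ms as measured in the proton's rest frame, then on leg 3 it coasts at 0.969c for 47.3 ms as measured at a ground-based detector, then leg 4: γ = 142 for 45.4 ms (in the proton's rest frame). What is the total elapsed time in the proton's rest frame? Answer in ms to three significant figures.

τ = 148 ms

Leg 1: 44.0 ms is already measured in the proton's rest frame.
Leg 2: 47.4 ms is already measured in the proton's rest frame.
Leg 3: γ = 1/√(1 − 0.969²) = 1/√0.06104 = 4.048; τ_3 = 47.3/4.048 = 11.69 ms.
Leg 4: 45.4 ms is already measured in the proton's rest frame.
Total: 44.00 + 47.40 + 11.69 + 45.40 ms.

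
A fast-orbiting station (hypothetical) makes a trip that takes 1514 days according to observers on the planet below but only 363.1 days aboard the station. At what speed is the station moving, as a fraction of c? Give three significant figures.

β = 0.971

The proper time is measured aboard the station (both events occur at the station's location); Δt is measured on the planet below. γ = Δt/τ = 1514/363.1 = 4.170.
β = √(1 − 1/γ²) = √(1 − 0.05752) = √0.9425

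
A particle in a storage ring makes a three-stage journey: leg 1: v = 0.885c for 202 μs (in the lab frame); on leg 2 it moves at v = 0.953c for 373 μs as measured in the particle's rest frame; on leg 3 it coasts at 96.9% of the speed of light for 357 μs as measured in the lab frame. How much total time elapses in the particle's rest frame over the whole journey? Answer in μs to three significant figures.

τ = 555 μs

Leg 1: γ = 1/√(1 − 0.885²) = 1/√0.2168 = 2.148; τ_1 = 202/2.148 = 94.05 μs.
Leg 2: 373 μs is already measured in the particle's rest frame.
Leg 3: β = 0.969; γ = 1/√(1 − 0.969²) = 1/√0.06104 = 4.048; τ_3 = 357/4.048 = 88.20 μs.
Total: 94.05 + 373.0 + 88.20 μs.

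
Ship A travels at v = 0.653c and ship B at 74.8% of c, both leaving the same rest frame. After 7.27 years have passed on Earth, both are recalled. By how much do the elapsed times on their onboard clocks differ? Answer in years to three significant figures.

A: γ = 1/√(1 − 0.653²) = 1/√0.5736 = 1.320; τ_A = 7.27/1.320 = 5.506 years.
B: β = 0.748; γ = 1/√(1 − 0.748²) = 1/√0.4405 = 1.507; τ_B = 7.27/1.507 = 4.825 years.

|τ_A − τ_B| = 0.681 years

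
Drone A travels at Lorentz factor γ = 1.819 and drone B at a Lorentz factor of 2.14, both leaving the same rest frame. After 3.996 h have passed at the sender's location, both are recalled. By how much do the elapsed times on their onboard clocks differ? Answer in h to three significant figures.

A: γ = 1.819; τ_A = 3.996/1.819 = 2.197 h.
B: γ = 2.14; τ_B = 3.996/2.140 = 1.867 h.

|τ_A − τ_B| = 0.330 h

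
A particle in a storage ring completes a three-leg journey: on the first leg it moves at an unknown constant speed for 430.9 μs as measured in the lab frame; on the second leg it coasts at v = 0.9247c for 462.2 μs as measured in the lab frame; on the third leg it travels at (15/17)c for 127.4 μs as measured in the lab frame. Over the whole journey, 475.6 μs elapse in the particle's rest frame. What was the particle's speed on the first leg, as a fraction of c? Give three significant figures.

β = 0.831

Leg 1: speed unknown; τ_1 = 430.9/γ_1.
Leg 2: γ = 1/√(1 − 0.9247²) = 1/√0.1449 = 2.627; τ_2 = 462.2/2.627 = 176.0 μs.
Leg 3: γ = 1/√(1 − (15/17)²) = 17/8 = 2.125; τ_3 = 127.4/2.125 = 59.95 μs.
Total proper time: τ_1 + 176.0 + 59.95 = 475.6, so τ_1 = 475.6 − 235.9 = 239.7 μs.
γ_1 = 430.9/239.7 = 1.798; β = √(1 − 1/γ²) = √0.6906.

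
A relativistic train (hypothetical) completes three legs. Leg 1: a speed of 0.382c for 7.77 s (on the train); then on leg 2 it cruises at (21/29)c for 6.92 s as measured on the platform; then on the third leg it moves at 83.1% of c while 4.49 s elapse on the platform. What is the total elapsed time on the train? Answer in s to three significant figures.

Leg 1: 7.77 s is already measured on the train.
Leg 2: γ = 1/√(1 − (21/29)²) = 29/20 = 1.450; τ_2 = 6.92/1.450 = 4.772 s.
Leg 3: β = 0.831; γ = 1/√(1 − 0.831²) = 1/√0.3094 = 1.798; τ_3 = 4.49/1.798 = 2.498 s.
Total: 7.770 + 4.772 + 2.498 s.

τ = 15.0 s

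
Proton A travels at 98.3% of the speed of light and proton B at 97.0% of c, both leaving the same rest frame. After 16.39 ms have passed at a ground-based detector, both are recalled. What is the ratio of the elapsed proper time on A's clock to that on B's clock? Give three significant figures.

τ_A/τ_B = 0.755

A: β = 0.983; γ = 1/√(1 − 0.983²) = 1/√0.03371 = 5.446. B: β = 0.970; γ = 1/√(1 − 0.970²) = 1/√0.05910 = 4.113.
τ_A/τ_B = γ_B/γ_A = 4.113/5.446 = 0.7553, so τ_A/τ_B = 0.7553.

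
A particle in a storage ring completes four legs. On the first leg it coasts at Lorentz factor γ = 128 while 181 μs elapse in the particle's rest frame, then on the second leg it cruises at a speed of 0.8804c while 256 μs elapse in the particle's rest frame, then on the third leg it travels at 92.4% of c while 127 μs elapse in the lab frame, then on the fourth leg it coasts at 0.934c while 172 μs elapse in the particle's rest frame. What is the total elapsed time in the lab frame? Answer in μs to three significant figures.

Δt = 2.43×10⁴ μs

Leg 1: γ = 128; Δt_1 = 128.0 × 181 = 2.317×10⁴ μs.
Leg 2: γ = 1/√(1 − 0.8804²) = 1/√0.2249 = 2.109; Δt_2 = 2.109 × 256 = 539.8 μs.
Leg 3: 127 μs is already measured in the lab frame.
Leg 4: γ = 1/√(1 − 0.934²) = 1/√0.1276 = 2.799; Δt_4 = 2.799 × 172 = 481.4 μs.
Total: 2.317×10⁴ + 539.8 + 127.0 + 481.4 μs.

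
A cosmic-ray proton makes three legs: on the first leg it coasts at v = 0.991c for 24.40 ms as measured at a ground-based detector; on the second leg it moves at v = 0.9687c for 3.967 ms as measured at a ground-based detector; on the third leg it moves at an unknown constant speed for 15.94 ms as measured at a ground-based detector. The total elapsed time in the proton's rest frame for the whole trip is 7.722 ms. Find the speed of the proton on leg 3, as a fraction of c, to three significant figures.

β = 0.976

Leg 1: γ = 1/√(1 − 0.991²) = 1/√0.01792 = 7.470; τ_1 = 24.40/7.470 = 3.266 ms.
Leg 2: γ = 1/√(1 − 0.9687²) = 1/√0.06162 = 4.028; τ_2 = 3.967/4.028 = 0.9847 ms.
Leg 3: speed unknown; τ_3 = 15.94/γ_3.
Total proper time: 3.266 + 0.9847 + τ_3 = 7.722, so τ_3 = 7.722 − 4.251 = 3.471 ms.
γ_3 = 15.94/3.471 = 4.592; β = √(1 − 1/γ²) = √0.9526.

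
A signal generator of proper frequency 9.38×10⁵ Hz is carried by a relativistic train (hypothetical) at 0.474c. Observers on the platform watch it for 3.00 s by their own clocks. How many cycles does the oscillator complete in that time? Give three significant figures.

N = 2.48×10⁶

γ = 1/√(1 − 0.474²) = 1/√0.7753 = 1.136
During 3.00 s of lab time, the oscillator's proper time advances by τ = Δt/γ = 3.00/1.136 = 2.642 s = 2.642×10⁰ s.
N = f × τ = 9.38×10⁵ × 2.642×10⁰ = 2.478×10⁶.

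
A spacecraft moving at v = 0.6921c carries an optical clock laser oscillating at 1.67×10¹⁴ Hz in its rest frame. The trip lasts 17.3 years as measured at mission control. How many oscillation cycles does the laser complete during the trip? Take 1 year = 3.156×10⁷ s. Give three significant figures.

N = 6.58×10²²

γ = 1/√(1 − 0.6921²) = 1/√0.5210 = 1.385
The oscillator's own cycle count is N = f × τ where τ is the proper time aboard the spacecraft. τ = Δt/γ = 17.3/1.385 = 12.49 years = 3.941×10⁸ s.
N = 1.67×10¹⁴ × 3.941×10⁸ = 6.581×10²².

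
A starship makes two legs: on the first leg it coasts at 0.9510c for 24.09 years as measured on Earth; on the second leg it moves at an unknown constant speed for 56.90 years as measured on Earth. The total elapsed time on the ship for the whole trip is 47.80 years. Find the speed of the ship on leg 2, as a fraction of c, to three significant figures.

β = 0.705

Leg 1: γ = 1/√(1 − 0.9510²) = 1/√0.09560 = 3.234; τ_1 = 24.09/3.234 = 7.448 years.
Leg 2: speed unknown; τ_2 = 56.90/γ_2.
Total proper time: 7.448 + τ_2 = 47.80, so τ_2 = 47.80 − 7.448 = 40.35 years.
γ_2 = 56.90/40.35 = 1.410; β = √(1 − 1/γ²) = √0.4971.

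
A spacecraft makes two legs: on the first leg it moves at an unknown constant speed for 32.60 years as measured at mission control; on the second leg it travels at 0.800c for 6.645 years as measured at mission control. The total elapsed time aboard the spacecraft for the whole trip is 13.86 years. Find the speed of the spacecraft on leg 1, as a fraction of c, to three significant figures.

Leg 1: speed unknown; τ_1 = 32.60/γ_1.
Leg 2: γ = 1/√(1 − 0.800²) = 5/3 ≈ 1.667; τ_2 = 6.645/1.667 = 3.987 years.
Total proper time: τ_1 + 3.987 = 13.86, so τ_1 = 13.86 − 3.987 = 9.873 years.
γ_1 = 32.60/9.873 = 3.302; β = √(1 − 1/γ²) = √0.9083.

β = 0.953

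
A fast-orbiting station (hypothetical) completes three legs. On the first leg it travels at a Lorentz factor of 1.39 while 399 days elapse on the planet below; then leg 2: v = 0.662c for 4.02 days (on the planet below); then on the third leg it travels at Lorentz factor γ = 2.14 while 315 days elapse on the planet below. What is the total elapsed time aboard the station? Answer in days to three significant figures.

τ = 437 days

Leg 1: γ = 1.39; τ_1 = 399/1.390 = 287.1 days.
Leg 2: γ = 1/√(1 − 0.662²) = 1/√0.5618 = 1.334; τ_2 = 4.02/1.334 = 3.013 days.
Leg 3: γ = 2.14; τ_3 = 315/2.140 = 147.2 days.
Total: 287.1 + 3.013 + 147.2 days.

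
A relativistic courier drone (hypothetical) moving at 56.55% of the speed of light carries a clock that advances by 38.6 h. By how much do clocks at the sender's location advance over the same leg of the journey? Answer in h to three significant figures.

β = 0.5655; γ = 1/√(1 − 0.5655²) = 1/√0.6802 = 1.212
The interval measured aboard the drone is the proper time (both events occur at the same place in that frame); the lab-frame interval is Δt = γτ = 1.212 × 38.6 h.

Δt = 46.8 h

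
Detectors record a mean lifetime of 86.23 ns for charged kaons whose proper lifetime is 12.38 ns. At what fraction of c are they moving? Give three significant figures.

γ = Δt/τ₀ = 86.23/12.38 = 6.965
β = √(1 − 1/γ²) = √(1 − 0.02061) = √0.9794

v = 0.990c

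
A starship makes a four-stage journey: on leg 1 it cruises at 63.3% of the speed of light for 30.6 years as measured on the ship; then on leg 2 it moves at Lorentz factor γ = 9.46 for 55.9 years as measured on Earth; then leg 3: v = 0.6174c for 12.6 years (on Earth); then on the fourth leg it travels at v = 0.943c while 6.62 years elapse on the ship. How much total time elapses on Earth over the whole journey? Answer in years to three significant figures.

Leg 1: β = 0.633; γ = 1/√(1 − 0.633²) = 1/√0.5993 = 1.292; Δt_1 = 1.292 × 30.6 = 39.53 years.
Leg 2: 55.9 years is already measured on Earth.
Leg 3: 12.6 years is already measured on Earth.
Leg 4: γ = 1/√(1 − 0.943²) = 1/√0.1108 = 3.005; Δt_4 = 3.005 × 6.62 = 19.89 years.
Total: 39.53 + 55.90 + 12.60 + 19.89 years.

Δt = 128 years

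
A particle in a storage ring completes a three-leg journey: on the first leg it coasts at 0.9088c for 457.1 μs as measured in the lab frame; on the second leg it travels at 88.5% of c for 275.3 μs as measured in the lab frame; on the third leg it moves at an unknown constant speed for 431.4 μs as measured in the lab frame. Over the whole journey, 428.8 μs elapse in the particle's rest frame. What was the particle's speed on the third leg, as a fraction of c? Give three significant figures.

β = 0.967

Leg 1: γ = 1/√(1 − 0.9088²) = 1/√0.1741 = 2.397; τ_1 = 457.1/2.397 = 190.7 μs.
Leg 2: β = 0.885; γ = 1/√(1 − 0.885²) = 1/√0.2168 = 2.148; τ_2 = 275.3/2.148 = 128.2 μs.
Leg 3: speed unknown; τ_3 = 431.4/γ_3.
Total proper time: 190.7 + 128.2 + τ_3 = 428.8, so τ_3 = 428.8 − 318.9 = 109.9 μs.
γ_3 = 431.4/109.9 = 3.925; β = √(1 − 1/γ²) = √0.9351.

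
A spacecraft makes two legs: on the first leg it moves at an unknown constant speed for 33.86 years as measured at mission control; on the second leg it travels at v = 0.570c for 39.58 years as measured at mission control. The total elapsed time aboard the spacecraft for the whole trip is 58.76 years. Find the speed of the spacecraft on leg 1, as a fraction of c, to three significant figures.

β = 0.632

Leg 1: speed unknown; τ_1 = 33.86/γ_1.
Leg 2: γ = 1/√(1 − 0.570²) = 1/√0.6751 = 1.217; τ_2 = 39.58/1.217 = 32.52 years.
Total proper time: τ_1 + 32.52 = 58.76, so τ_1 = 58.76 − 32.52 = 26.24 years.
γ_1 = 33.86/26.24 = 1.290; β = √(1 − 1/γ²) = √0.3995.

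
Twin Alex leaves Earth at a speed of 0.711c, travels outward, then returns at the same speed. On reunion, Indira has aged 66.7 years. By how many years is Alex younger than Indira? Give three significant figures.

Δt − τ = 19.8 years

γ = 1/√(1 − 0.711²) = 1/√0.4945 = 1.422
Alex's elapsed proper time: τ = 66.7/1.422 = 46.90 years.
Age gap = Δt − τ = 66.7 − 46.90 years.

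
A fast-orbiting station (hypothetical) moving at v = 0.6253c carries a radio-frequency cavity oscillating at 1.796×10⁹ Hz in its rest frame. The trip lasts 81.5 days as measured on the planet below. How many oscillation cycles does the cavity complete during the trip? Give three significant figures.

N = 9.87×10¹⁵

γ = 1/√(1 − 0.6253²) = 1/√0.6090 = 1.281
The oscillator's own cycle count is N = f × τ where τ is the proper time aboard the station. τ = Δt/γ = 81.5/1.281 = 63.60 days = 5.495×10⁶ s.
N = 1.796×10⁹ × 5.495×10⁶ = 9.869×10¹⁵.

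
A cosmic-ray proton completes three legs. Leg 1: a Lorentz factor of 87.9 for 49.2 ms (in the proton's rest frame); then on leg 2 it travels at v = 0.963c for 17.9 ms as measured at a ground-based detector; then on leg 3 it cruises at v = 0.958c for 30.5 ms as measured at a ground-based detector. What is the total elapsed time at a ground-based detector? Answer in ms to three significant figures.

Δt = 4370 ms

Leg 1: γ = 87.9; Δt_1 = 87.90 × 49.2 = 4325 ms.
Leg 2: 17.9 ms is already measured at a ground-based detector.
Leg 3: 30.5 ms is already measured at a ground-based detector.
Total: 4325 + 17.90 + 30.50 ms.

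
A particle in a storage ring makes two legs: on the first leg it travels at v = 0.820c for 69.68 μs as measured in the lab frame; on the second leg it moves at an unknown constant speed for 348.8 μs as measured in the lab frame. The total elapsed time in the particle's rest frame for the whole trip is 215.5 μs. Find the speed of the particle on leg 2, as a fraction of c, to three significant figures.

Leg 1: γ = 1/√(1 − 0.820²) = 1/√0.3276 = 1.747; τ_1 = 69.68/1.747 = 39.88 μs.
Leg 2: speed unknown; τ_2 = 348.8/γ_2.
Total proper time: 39.88 + τ_2 = 215.5, so τ_2 = 215.5 − 39.88 = 175.6 μs.
γ_2 = 348.8/175.6 = 1.986; β = √(1 − 1/γ²) = √0.7465.

β = 0.864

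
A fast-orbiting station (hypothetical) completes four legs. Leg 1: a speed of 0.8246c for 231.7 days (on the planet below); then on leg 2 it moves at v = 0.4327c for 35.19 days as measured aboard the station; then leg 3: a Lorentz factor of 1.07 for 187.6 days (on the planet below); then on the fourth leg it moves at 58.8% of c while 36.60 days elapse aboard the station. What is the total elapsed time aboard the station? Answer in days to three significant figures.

Leg 1: γ = 1/√(1 − 0.8246²) = 1/√0.3200 = 1.768; τ_1 = 231.7/1.768 = 131.1 days.
Leg 2: 35.19 days is already measured aboard the station.
Leg 3: γ = 1.07; τ_3 = 187.6/1.070 = 175.3 days.
Leg 4: 36.60 days is already measured aboard the station.
Total: 131.1 + 35.19 + 175.3 + 36.60 days.

τ = 378 days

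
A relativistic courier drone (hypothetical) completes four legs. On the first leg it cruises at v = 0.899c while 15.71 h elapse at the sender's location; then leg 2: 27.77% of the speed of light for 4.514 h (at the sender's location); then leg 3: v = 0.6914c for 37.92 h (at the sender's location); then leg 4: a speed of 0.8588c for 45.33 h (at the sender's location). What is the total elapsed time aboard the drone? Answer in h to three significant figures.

Leg 1: γ = 1/√(1 − 0.899²) = 1/√0.1918 = 2.283; τ_1 = 15.71/2.283 = 6.880 h.
Leg 2: β = 0.2777; γ = 1/√(1 − 0.2777²) = 1/√0.9229 = 1.041; τ_2 = 4.514/1.041 = 4.336 h.
Leg 3: γ = 1/√(1 − 0.6914²) = 1/√0.5220 = 1.384; τ_3 = 37.92/1.384 = 27.40 h.
Leg 4: γ = 1/√(1 − 0.8588²) = 1/√0.2625 = 1.952; τ_4 = 45.33/1.952 = 23.22 h.
Total: 6.880 + 4.336 + 27.40 + 23.22 h.

τ = 61.8 h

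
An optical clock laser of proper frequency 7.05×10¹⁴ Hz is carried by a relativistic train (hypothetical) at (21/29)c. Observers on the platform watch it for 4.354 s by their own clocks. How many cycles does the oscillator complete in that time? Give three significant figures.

N = 2.12×10¹⁵

γ = 1/√(1 − (21/29)²) = 29/20 = 1.450
During 4.354 s of lab time, the oscillator's proper time advances by τ = Δt/γ = 4.354/1.450 = 3.003 s = 3.003×10⁰ s.
N = f × τ = 7.05×10¹⁴ × 3.003×10⁰ = 2.117×10¹⁵.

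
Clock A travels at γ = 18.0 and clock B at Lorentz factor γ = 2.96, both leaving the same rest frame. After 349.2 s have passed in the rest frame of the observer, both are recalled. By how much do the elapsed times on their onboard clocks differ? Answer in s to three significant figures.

A: γ = 18.0; τ_A = 349.2/18.00 = 19.40 s.
B: γ = 2.96; τ_B = 349.2/2.960 = 118.0 s.

|τ_A − τ_B| = 98.6 s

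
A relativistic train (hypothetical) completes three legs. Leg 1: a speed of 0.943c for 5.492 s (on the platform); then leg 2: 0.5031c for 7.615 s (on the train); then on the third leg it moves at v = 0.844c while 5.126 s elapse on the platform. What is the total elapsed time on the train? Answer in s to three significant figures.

τ = 12.2 s

Leg 1: γ = 1/√(1 − 0.943²) = 1/√0.1108 = 3.005; τ_1 = 5.492/3.005 = 1.828 s.
Leg 2: 7.615 s is already measured on the train.
Leg 3: γ = 1/√(1 − 0.844²) = 1/√0.2877 = 1.864; τ_3 = 5.126/1.864 = 2.749 s.
Total: 1.828 + 7.615 + 2.749 s.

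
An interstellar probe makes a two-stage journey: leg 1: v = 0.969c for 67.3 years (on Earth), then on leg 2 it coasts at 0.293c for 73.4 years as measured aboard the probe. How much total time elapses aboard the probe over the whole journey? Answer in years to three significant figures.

Leg 1: γ = 1/√(1 − 0.969²) = 1/√0.06104 = 4.048; τ_1 = 67.3/4.048 = 16.63 years.
Leg 2: 73.4 years is already measured aboard the probe.
Total: 16.63 + 73.40 years.

τ = 90.0 years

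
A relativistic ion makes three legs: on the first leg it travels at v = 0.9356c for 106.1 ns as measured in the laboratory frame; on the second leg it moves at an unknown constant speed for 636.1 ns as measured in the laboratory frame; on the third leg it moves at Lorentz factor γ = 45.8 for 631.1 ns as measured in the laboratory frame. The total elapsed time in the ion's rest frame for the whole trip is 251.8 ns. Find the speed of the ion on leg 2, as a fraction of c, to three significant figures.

Leg 1: γ = 1/√(1 − 0.9356²) = 1/√0.1247 = 2.832; τ_1 = 106.1/2.832 = 37.46 ns.
Leg 2: speed unknown; τ_2 = 636.1/γ_2.
Leg 3: γ = 45.8; τ_3 = 631.1/45.80 = 13.78 ns.
Total proper time: 37.46 + τ_2 + 13.78 = 251.8, so τ_2 = 251.8 − 51.24 = 200.6 ns.
γ_2 = 636.1/200.6 = 3.172; β = √(1 − 1/γ²) = √0.9006.

β = 0.949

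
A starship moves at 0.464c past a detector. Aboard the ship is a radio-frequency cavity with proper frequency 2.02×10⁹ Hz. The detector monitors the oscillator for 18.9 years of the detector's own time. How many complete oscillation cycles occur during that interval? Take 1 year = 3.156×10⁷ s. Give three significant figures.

γ = 1/√(1 − 0.464²) = 1/√0.7847 = 1.129
During 18.9 years of lab time, the oscillator's proper time advances by τ = Δt/γ = 18.9/1.129 = 16.74 years = 5.284×10⁸ s.
N = f × τ = 2.02×10⁹ × 5.284×10⁸ = 1.067×10¹⁸.

N = 1.07×10¹⁸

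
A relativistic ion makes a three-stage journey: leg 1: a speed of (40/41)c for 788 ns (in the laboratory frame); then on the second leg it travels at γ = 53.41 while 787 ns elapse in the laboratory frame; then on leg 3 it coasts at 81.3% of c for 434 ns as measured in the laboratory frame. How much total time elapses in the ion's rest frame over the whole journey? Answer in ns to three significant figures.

Leg 1: γ = 1/√(1 − (40/41)²) = 41/9 ≈ 4.556; τ_1 = 788/4.556 = 173.0 ns.
Leg 2: γ = 53.41; τ_2 = 787/53.41 = 14.74 ns.
Leg 3: β = 0.813; γ = 1/√(1 − 0.813²) = 1/√0.3390 = 1.717; τ_3 = 434/1.717 = 252.7 ns.
Total: 173.0 + 14.74 + 252.7 ns.

τ = 440 ns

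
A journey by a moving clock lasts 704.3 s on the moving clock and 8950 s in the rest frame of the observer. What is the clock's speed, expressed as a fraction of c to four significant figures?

The proper time is measured on the moving clock (both events occur at the clock's location); Δt is measured in the rest frame of the observer. γ = Δt/τ = 8950/704.3 = 12.71.
β = √(1 − 1/γ²) = √(1 − 0.006193) = √0.9938

β = 0.9969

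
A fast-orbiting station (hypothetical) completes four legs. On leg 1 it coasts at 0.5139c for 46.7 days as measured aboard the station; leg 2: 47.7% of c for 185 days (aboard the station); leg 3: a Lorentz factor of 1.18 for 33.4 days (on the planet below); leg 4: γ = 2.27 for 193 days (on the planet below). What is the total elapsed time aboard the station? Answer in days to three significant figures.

τ = 345 days

Leg 1: 46.7 days is already measured aboard the station.
Leg 2: 185 days is already measured aboard the station.
Leg 3: γ = 1.18; τ_3 = 33.4/1.180 = 28.31 days.
Leg 4: γ = 2.27; τ_4 = 193/2.270 = 85.02 days.
Total: 46.70 + 185.0 + 28.31 + 85.02 days.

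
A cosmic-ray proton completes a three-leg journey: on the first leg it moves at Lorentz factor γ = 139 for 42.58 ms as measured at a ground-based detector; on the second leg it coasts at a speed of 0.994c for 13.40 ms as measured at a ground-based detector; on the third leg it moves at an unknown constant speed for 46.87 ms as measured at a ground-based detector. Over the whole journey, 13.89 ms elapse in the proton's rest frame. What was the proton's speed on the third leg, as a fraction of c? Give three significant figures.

Leg 1: γ = 139; τ_1 = 42.58/139.0 = 0.3063 ms.
Leg 2: γ = 1/√(1 − 0.994²) = 1/√0.01196 = 9.142; τ_2 = 13.40/9.142 = 1.466 ms.
Leg 3: speed unknown; τ_3 = 46.87/γ_3.
Total proper time: 0.3063 + 1.466 + τ_3 = 13.89, so τ_3 = 13.89 − 1.772 = 12.12 ms.
γ_3 = 46.87/12.12 = 3.868; β = √(1 − 1/γ²) = √0.9332.

β = 0.966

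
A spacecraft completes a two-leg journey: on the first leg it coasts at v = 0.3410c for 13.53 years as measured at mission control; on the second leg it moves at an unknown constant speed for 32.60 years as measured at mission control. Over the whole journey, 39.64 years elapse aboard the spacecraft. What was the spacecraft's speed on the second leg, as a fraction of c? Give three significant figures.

Leg 1: γ = 1/√(1 − 0.3410²) = 1/√0.8837 = 1.064; τ_1 = 13.53/1.064 = 12.72 years.
Leg 2: speed unknown; τ_2 = 32.60/γ_2.
Total proper time: 12.72 + τ_2 = 39.64, so τ_2 = 39.64 − 12.72 = 26.92 years.
γ_2 = 32.60/26.92 = 1.211; β = √(1 − 1/γ²) = √0.3181.

β = 0.564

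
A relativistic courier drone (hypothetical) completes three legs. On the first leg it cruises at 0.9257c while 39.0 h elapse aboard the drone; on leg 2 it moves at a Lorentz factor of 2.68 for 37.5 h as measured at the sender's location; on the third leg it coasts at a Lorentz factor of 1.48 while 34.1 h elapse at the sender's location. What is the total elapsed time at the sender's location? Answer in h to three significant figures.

Leg 1: γ = 1/√(1 − 0.9257²) = 1/√0.1431 = 2.644; Δt_1 = 2.644 × 39.0 = 103.1 h.
Leg 2: 37.5 h is already measured at the sender's location.
Leg 3: 34.1 h is already measured at the sender's location.
Total: 103.1 + 37.50 + 34.10 h.

Δt = 175 h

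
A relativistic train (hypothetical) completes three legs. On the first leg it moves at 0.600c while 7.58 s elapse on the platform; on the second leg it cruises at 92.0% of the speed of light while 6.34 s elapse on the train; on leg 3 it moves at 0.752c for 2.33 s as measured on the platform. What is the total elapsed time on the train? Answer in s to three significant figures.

τ = 13.9 s

Leg 1: γ = 1/√(1 − 0.600²) = 5/4 = 1.250; τ_1 = 7.58/1.250 = 6.064 s.
Leg 2: 6.34 s is already measured on the train.
Leg 3: γ = 1/√(1 − 0.752²) = 1/√0.4345 = 1.517; τ_3 = 2.33/1.517 = 1.536 s.
Total: 6.064 + 6.340 + 1.536 s.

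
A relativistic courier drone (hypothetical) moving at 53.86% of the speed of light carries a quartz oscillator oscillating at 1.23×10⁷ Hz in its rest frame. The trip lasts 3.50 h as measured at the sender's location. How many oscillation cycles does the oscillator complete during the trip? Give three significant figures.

N = 1.31×10¹¹

β = 0.5386; γ = 1/√(1 − 0.5386²) = 1/√0.7099 = 1.187
The oscillator's own cycle count is N = f × τ where τ is the proper time aboard the drone. τ = Δt/γ = 3.50/1.187 = 2.949 h = 1.062×10⁴ s.
N = 1.23×10⁷ × 1.062×10⁴ = 1.306×10¹¹.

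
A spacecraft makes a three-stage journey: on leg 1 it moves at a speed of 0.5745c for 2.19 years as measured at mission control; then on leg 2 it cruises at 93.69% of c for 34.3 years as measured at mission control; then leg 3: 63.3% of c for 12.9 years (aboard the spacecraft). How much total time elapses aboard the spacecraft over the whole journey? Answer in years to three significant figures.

τ = 26.7 years

Leg 1: γ = 1/√(1 − 0.5745²) = 1/√0.6699 = 1.222; τ_1 = 2.19/1.222 = 1.793 years.
Leg 2: β = 0.9369; γ = 1/√(1 − 0.9369²) = 1/√0.1222 = 2.860; τ_2 = 34.3/2.860 = 11.99 years.
Leg 3: 12.9 years is already measured aboard the spacecraft.
Total: 1.793 + 11.99 + 12.90 years.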